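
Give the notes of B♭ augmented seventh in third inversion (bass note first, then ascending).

A-flat  B-flat  D  F-sharp

B♭ augmented seventh = B-flat–D–F-sharp–A-flat; third inversion → seventh (A-flat) lowest.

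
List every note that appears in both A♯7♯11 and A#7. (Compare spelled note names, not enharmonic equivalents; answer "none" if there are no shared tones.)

A#  C##  E#  G#

A♯7♯11: A# C## E# G# D##
A#7: A# C## E# G#
Common to both → A#, C##, E#, G#.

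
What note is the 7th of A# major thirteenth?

Root of A# major thirteenth = A-sharp. The 7th is a major 7th: A-sharp up a major 7th → G-double-sharp.

G-double-sharp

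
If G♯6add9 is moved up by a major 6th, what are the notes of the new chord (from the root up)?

E# G## B# C## F##

G# up a major 6th → E#. New chord: E# six-nine.
root → E#
3rd (major 3rd) → G##
5th (perfect 5th) → B#
6th (major 6th) → C##
9th (major 9th) → F##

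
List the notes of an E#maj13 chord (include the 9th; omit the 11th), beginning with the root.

E#maj13 is a major thirteenth built on E#.
E# — root
G## — major 3rd
B# — perfect 5th
D## — major 7th
F## — major 9th
C## — major 13th

E#  G##  B#  D##  F##  C##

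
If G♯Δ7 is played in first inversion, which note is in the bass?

B♯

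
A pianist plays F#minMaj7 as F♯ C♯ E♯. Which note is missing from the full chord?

The full F#minMaj7 chord is F♯, A, C♯, E♯.
Comparing with the voicing, the minor 3rd (3rd) — A — is absent.

A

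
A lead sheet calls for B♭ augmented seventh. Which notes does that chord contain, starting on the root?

Bb, D, F#, Ab

B♭ augmented seventh: augmented seventh on Bb.
Root: Bb
Major 3rd (3rd): D
Augmented 5th (5th): F#
Minor 7th (7th): Ab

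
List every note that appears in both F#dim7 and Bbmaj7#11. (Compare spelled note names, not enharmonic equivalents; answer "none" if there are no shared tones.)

A

F#dim7 = F♯, A, C, E♭.
Bbmaj7#11 = B♭, D, F, A, E.
Shared: A.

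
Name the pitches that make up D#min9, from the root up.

D#min9: minor ninth on D#.
D# — root
F# — minor 3rd
A# — perfect 5th
C# — minor 7th
E# — major 9th

D# F# A# C# E#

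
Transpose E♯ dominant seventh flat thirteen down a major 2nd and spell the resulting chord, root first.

E♯ down a major 2nd → D♯. New chord: D♯ dominant seventh flat thirteen.
root → D♯
3rd (major 3rd) → F𝄪
5th (perfect 5th) → A♯
7th (minor 7th) → C♯
13th (minor 13th) → B

D♯, F𝄪, A♯, C♯, B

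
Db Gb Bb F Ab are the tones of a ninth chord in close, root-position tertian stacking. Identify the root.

Gb

Arranged so that each adjacent pair is a third by letter name: Gb – Bb – Db – F – Ab.
The bottom of that stack, Gb, is the root (this is Gb major ninth).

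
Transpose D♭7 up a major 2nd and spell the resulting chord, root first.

A major 2nd up from Db is Eb, so the new chord is Eb dominant seventh.
root → Eb
3rd (major 3rd) → G
5th (perfect 5th) → Bb
7th (minor 7th) → Db

Eb G Bb Db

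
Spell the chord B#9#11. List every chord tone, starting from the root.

B♯ – D𝄪 – F𝄪 – A♯ – C𝄪 – E𝄪

B#9#11: dominant ninth sharp eleven on B♯.
B♯ — root
D𝄪 — major 3rd
F𝄪 — perfect 5th
A♯ — minor 7th
C𝄪 — major 9th
E𝄪 — augmented 11th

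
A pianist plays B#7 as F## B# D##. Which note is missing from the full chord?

B#7 = B#, D##, F##, A#. The voicing lacks the 7th (minor 7th), A#.

A#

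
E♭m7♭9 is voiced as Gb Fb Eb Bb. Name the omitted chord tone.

The full E♭m7♭9 chord is Eb, Gb, Bb, Db, Fb.
Comparing with the voicing, the minor 7th (7th) — Db — is absent.

Db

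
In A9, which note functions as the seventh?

G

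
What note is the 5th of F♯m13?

C♯

F♯m13 is built on F♯; its 5th is a perfect 5th above the root.
A fifth above F uses the letter C, and the perfect 5th above F♯ is C♯.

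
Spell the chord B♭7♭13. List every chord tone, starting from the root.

B♭  D  F  A♭  G♭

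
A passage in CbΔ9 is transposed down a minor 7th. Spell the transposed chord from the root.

Db – F – Ab – C – Eb

Transposed root: Cb → Db (minor 7th down). So we spell Db major ninth:
Root: Db
Major 3rd (3rd): F
Perfect 5th (5th): Ab
Major 7th (7th): C
Major 9th (9th): Eb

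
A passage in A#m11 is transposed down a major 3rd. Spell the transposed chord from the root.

F# A C# E G# B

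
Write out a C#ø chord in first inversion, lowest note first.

E G B C♯

C#ø = C♯–E–G–B; first inversion → third (E) lowest.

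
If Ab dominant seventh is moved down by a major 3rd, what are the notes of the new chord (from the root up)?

Transposed root: Ab → Fb (major 3rd down). So we spell Fb dominant seventh:
Root: Fb
Major 3rd (3rd): Ab
Perfect 5th (5th): Cb
Minor 7th (7th): Ebb

Fb  Ab  Cb  Ebb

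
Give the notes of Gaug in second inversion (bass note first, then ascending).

Gaug = G–B–D#; second inversion → fifth (D#) lowest.

D# G B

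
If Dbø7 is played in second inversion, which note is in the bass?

Dbø7 = D♭–F♭–A𝄫–C♭. Second inversion → fifth in the bass = A𝄫.

A𝄫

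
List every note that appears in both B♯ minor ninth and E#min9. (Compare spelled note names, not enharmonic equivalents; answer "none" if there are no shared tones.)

B♯ minor ninth: B♯ D♯ F𝄪 A♯ C𝄪
E#min9: E♯ G♯ B♯ D♯ F𝄪
Common to both → B♯, D♯, F𝄪.

B♯ – D♯ – F𝄪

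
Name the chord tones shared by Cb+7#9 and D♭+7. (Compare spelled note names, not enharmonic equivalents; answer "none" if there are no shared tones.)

Cb

Cb+7#9: Cb Eb G Bbb D
D♭+7: Db F A Cb
Common to both → Cb.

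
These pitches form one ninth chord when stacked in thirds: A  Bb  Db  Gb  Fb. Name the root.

Stacking in thirds gives Gb – Bb – Db – Fb – A, so Gb is the root — Gb dominant seventh sharp nine.

Gb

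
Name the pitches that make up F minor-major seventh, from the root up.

F minor-major seventh is a minor-major seventh built on F.
Root: F
Minor 3rd (3rd): Ab
Perfect 5th (5th): C
Major 7th (7th): E

F, Ab, C, E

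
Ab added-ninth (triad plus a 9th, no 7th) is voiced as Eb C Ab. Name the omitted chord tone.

Bb

Ab added-ninth = Ab, C, Eb, Bb. The voicing lacks the 9th (major 9th), Bb.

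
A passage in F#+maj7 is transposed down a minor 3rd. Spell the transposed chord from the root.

D#  F##  A##  C##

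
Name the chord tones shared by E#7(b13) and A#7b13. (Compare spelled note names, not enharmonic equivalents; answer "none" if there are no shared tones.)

E#7(b13): E# G## B# D# C#
A#7b13: A# C## E# G# F#
Common to both → E#.

E#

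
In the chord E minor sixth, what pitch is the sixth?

C♯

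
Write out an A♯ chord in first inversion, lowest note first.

C##  E#  A#

A♯ = A#–C##–E#; first inversion → third (C##) lowest.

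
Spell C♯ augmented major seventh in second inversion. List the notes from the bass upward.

C♯ augmented major seventh = C#–E#–G##–B#; second inversion → fifth (G##) lowest.

G##  B#  C#  E#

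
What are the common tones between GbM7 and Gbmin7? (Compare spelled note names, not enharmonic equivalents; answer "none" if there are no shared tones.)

GbM7 = G♭, B♭, D♭, F.
Gbmin7 = G♭, B𝄫, D♭, F♭.
Shared: G♭, D♭.

G♭, D♭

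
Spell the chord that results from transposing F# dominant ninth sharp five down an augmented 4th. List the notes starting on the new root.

Transposed root: F-sharp → C (augmented 4th down). So we spell C dominant ninth sharp five:
root → C
3rd (major 3rd) → E
5th (augmented 5th) → G-sharp
7th (minor 7th) → B-flat
9th (major 9th) → D

C, E, G-sharp, B-flat, D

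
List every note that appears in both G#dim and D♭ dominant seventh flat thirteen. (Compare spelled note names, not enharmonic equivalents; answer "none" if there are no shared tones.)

G#dim: G# B D
D♭ dominant seventh flat thirteen: Db F Ab Cb Bbb
Common to both → none.

none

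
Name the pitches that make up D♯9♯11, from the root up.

D♯9♯11: dominant ninth sharp eleven on D#.
Root: D#
Major 3rd (3rd): F##
Perfect 5th (5th): A#
Minor 7th (7th): C#
Major 9th (9th): E#
Augmented 11th (11th): G##

D# – F## – A# – C# – E# – G##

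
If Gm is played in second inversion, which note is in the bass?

Gm = G–B♭–D. Second inversion → fifth in the bass = D.

D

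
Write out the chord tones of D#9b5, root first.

D#, F##, A, C#, E#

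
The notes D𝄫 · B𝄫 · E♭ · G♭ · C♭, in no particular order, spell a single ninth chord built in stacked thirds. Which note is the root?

C♭

Arranged so that each adjacent pair is a third by letter name: C♭ – E♭ – G♭ – B𝄫 – D𝄫.
The bottom of that stack, C♭, is the root (this is C♭ dominant seventh flat nine).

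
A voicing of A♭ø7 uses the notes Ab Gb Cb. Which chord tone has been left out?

Ebb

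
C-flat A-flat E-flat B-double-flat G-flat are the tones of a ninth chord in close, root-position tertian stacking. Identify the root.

Arranged so that each adjacent pair is a third by letter name: A-flat – C-flat – E-flat – G-flat – B-double-flat.
The bottom of that stack, A-flat, is the root (this is A-flat minor seventh flat nine).

A-flat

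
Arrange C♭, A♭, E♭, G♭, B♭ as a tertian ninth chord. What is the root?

A♭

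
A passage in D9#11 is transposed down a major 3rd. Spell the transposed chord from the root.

D down a major 3rd → Bb. New chord: Bb dominant ninth sharp eleven.
root → Bb
3rd (major 3rd) → D
5th (perfect 5th) → F
7th (minor 7th) → Ab
9th (major 9th) → C
11th (augmented 11th) → E

Bb  D  F  Ab  C  E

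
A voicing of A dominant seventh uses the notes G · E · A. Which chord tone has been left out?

C#

A dominant seventh = A, C#, E, G. The voicing lacks the 3rd (major 3rd), C#.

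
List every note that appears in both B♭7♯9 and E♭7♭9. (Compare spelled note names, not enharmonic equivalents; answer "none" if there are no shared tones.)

B♭

B♭7♯9: B♭ D F A♭ C♯
E♭7♭9: E♭ G B♭ D♭ F♭
Common to both → B♭.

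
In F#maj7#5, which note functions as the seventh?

E#

F#maj7#5 is built on F#; its 7th is a major 7th above the root.
A seventh above F uses the letter E, and the major 7th above F# is E#.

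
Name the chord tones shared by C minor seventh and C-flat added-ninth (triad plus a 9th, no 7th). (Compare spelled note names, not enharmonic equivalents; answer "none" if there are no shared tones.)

C minor seventh = C, E-flat, G, B-flat.
C-flat added-ninth = C-flat, E-flat, G-flat, D-flat.
Shared: E-flat.

E-flat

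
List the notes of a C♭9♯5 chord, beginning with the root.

C♭9♯5: dominant ninth sharp five on Cb.
Cb — root
Eb — major 3rd
G — augmented 5th
Bbb — minor 7th
Db — major 9th

Cb, Eb, G, Bbb, Db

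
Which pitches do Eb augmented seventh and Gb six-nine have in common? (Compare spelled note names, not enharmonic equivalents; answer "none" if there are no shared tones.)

E-flat  D-flat

Eb augmented seventh = E-flat, G, B, D-flat.
Gb six-nine = G-flat, B-flat, D-flat, E-flat, A-flat.
Shared: E-flat, D-flat.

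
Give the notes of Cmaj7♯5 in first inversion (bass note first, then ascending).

In root position, Cmaj7♯5 is C–E–G#–B.
First inversion puts the third (E) in the bass.

E  G#  B  C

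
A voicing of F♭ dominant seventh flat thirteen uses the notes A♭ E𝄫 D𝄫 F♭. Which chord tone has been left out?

The full F♭ dominant seventh flat thirteen chord is F♭, A♭, C♭, E𝄫, D𝄫.
Comparing with the voicing, the perfect 5th (5th) — C♭ — is absent.

C♭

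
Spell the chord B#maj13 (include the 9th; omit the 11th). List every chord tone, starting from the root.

B#maj13 is a major thirteenth built on B♯.
root → B♯
3rd (major 3rd) → D𝄪
5th (perfect 5th) → F𝄪
7th (major 7th) → A𝄪
9th (major 9th) → C𝄪
13th (major 13th) → G𝄪

B♯  D𝄪  F𝄪  A𝄪  C𝄪  G𝄪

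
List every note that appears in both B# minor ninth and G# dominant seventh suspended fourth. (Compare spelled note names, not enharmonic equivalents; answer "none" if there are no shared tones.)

D♯

B# minor ninth: B♯ D♯ F𝄪 A♯ C𝄪
G# dominant seventh suspended fourth: G♯ C♯ D♯ F♯
Common to both → D♯.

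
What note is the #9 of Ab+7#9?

Root of Ab+7#9 = Ab. The 9th is an augmented 9th: Ab up an augmented 9th → B.

B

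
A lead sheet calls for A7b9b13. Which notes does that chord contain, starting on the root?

A7b9b13: dominant seventh flat nine flat thirteen on A.
Root: A
Major 3rd (3rd): C#
Perfect 5th (5th): E
Minor 7th (7th): G
Minor 9th (9th): Bb
Minor 13th (13th): F

A, C#, E, G, Bb, F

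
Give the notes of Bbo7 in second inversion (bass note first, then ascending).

Fb – Abb – Bb – Db

In root position, Bbo7 is Bb–Db–Fb–Abb.
Second inversion puts the fifth (Fb) in the bass.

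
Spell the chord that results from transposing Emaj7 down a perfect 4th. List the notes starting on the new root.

E down a perfect 4th → B. New chord: B major seventh.
root → B
3rd (major 3rd) → D#
5th (perfect 5th) → F#
7th (major 7th) → A#

B  D#  F#  A#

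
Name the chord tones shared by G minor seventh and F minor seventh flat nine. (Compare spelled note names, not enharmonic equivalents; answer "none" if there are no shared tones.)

F

G minor seventh: G B-flat D F
F minor seventh flat nine: F A-flat C E-flat G-flat
Common to both → F.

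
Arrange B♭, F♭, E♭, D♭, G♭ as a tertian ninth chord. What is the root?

E♭

Arranged so that each adjacent pair is a third by letter name: E♭ – G♭ – B♭ – D♭ – F♭.
The bottom of that stack, E♭, is the root (this is E♭ minor seventh flat nine).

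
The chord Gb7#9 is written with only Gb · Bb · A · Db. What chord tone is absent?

The full Gb7#9 chord is Gb, Bb, Db, Fb, A.
Comparing with the voicing, the minor 7th (7th) — Fb — is absent.

Fb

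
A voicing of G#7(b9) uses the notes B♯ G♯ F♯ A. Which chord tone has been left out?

The full G#7(b9) chord is G♯, B♯, D♯, F♯, A.
Comparing with the voicing, the perfect 5th (5th) — D♯ — is absent.

D♯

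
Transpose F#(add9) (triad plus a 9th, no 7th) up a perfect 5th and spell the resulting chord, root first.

C# – E# – G# – D#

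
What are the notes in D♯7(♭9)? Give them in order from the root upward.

D#  F##  A#  C#  E

D♯7(♭9) is a dominant seventh flat nine built on D#.
Root: D#
Major 3rd (3rd): F##
Perfect 5th (5th): A#
Minor 7th (7th): C#
Minor 9th (9th): E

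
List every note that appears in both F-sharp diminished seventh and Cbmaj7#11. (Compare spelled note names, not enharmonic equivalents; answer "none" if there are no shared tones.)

F-sharp diminished seventh = F#, A, C, Eb.
Cbmaj7#11 = Cb, Eb, Gb, Bb, F.
Shared: Eb.

Eb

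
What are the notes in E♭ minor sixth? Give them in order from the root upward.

E♭ minor sixth is a minor sixth built on Eb.
- root: Eb
- minor 3rd: Gb
- perfect 5th: Bb
- major 6th: C

Eb – Gb – Bb – C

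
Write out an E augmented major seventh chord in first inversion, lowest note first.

E augmented major seventh = E–G-sharp–B-sharp–D-sharp; first inversion → third (G-sharp) lowest.

G-sharp, B-sharp, D-sharp, E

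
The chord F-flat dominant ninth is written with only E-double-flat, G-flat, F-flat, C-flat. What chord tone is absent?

A-flat

F-flat dominant ninth = F-flat, A-flat, C-flat, E-double-flat, G-flat. The voicing lacks the 3rd (major 3rd), A-flat.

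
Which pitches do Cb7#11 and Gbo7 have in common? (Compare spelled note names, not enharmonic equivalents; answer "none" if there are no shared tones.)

Cb7#11 = C♭, E♭, G♭, B𝄫, F.
Gbo7 = G♭, B𝄫, D𝄫, F𝄫.
Shared: G♭, B𝄫.

G♭ – B𝄫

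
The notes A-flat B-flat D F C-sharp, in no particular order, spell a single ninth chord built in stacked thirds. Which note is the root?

B-flat

Arranged so that each adjacent pair is a third by letter name: B-flat – D – F – A-flat – C-sharp.
The bottom of that stack, B-flat, is the root (this is B-flat dominant seventh sharp nine).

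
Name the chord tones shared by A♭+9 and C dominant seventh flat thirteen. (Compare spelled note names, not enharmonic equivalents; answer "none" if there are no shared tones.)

A♭+9: Ab C E Gb Bb
C dominant seventh flat thirteen: C E G Bb Ab
Common to both → Ab, C, E, Bb.

Ab, C, E, Bb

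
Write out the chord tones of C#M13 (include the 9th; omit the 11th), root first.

C#M13: major thirteenth on C#.
Root: C#
Major 3rd (3rd): E#
Perfect 5th (5th): G#
Major 7th (7th): B#
Major 9th (9th): D#
Major 13th (13th): A#

C#, E#, G#, B#, D#, A#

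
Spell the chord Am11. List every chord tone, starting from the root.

Root A, quality minor eleventh:
- root: A
- minor 3rd: C
- perfect 5th: E
- minor 7th: G
- major 9th: B
- perfect 11th: D

A, C, E, G, B, D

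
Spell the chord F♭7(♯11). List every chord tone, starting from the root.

Fb Ab Cb Ebb Bb

F♭7(♯11): dominant seventh sharp eleven on Fb.
root → Fb
3rd (major 3rd) → Ab
5th (perfect 5th) → Cb
7th (minor 7th) → Ebb
11th (augmented 11th) → Bb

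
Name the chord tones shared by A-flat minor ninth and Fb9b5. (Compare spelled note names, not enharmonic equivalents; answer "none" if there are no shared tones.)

A-flat minor ninth: Ab Cb Eb Gb Bb
Fb9b5: Fb Ab Cbb Ebb Gb
Common to both → Ab, Gb.

Ab, Gb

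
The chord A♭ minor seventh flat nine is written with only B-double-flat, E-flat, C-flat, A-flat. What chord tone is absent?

G-flat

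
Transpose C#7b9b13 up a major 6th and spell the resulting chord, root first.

A#  C##  E#  G#  B  F#

C# up a major 6th → A#. New chord: A# dominant seventh flat nine flat thirteen.
root → A#
3rd (major 3rd) → C##
5th (perfect 5th) → E#
7th (minor 7th) → G#
9th (minor 9th) → B
13th (minor 13th) → F#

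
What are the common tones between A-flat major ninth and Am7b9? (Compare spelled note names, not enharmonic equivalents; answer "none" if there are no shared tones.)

C, G, Bb

A-flat major ninth = Ab, C, Eb, G, Bb.
Am7b9 = A, C, E, G, Bb.
Shared: C, G, Bb.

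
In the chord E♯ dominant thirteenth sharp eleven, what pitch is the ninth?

F-double-sharp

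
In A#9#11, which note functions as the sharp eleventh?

Root of A#9#11 = A♯. The 11th is an augmented 11th: A♯ up an augmented 11th → D𝄪.

D𝄪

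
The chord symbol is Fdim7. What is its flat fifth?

Cb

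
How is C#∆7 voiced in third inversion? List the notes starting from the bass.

B# C# E# G#

C#∆7 = C#–E#–G#–B#; third inversion → seventh (B#) lowest.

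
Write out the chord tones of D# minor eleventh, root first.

D-sharp  F-sharp  A-sharp  C-sharp  E-sharp  G-sharp

D# minor eleventh is a minor eleventh built on D-sharp.
- root: D-sharp
- minor 3rd: F-sharp
- perfect 5th: A-sharp
- minor 7th: C-sharp
- major 9th: E-sharp
- perfect 11th: G-sharp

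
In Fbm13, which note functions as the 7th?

Root of Fbm13 = F♭. The 7th is a minor 7th: F♭ up a minor 7th → E𝄫.

E𝄫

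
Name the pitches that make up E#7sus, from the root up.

E#, A#, B#, D#

E#7sus: dominant seventh suspended fourth on E#.
E# — root
A# — perfect 4th
B# — perfect 5th
D# — minor 7th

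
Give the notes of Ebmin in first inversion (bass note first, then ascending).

Gb – Bb – Eb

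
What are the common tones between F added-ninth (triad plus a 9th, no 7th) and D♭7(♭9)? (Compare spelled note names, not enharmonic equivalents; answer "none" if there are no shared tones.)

F

F added-ninth: F A C G
D♭7(♭9): D♭ F A♭ C♭ E𝄫
Common to both → F.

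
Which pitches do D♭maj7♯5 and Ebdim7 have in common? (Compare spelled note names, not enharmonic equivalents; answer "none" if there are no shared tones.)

none

D♭maj7♯5: Db F A C
Ebdim7: Eb Gb Bbb Dbb
Common to both → none.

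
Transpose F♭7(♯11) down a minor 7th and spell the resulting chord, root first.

Fb down a minor 7th → Gb. New chord: Gb dominant seventh sharp eleven.
root → Gb
3rd (major 3rd) → Bb
5th (perfect 5th) → Db
7th (minor 7th) → Fb
11th (augmented 11th) → C

Gb Bb Db Fb C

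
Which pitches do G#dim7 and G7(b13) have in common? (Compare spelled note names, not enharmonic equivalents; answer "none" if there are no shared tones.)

G#dim7 = G#, B, D, F.
G7(b13) = G, B, D, F, Eb.
Shared: B, D, F.

B D F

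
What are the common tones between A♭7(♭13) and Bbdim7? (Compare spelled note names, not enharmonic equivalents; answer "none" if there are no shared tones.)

Fb

A♭7(♭13): Ab C Eb Gb Fb
Bbdim7: Bb Db Fb Abb
Common to both → Fb.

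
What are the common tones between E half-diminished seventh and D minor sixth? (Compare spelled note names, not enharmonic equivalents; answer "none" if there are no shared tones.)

E half-diminished seventh = E, G, B-flat, D.
D minor sixth = D, F, A, B.
Shared: D.

D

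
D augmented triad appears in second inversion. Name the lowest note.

D augmented triad = D–F-sharp–A-sharp. Second inversion → fifth in the bass = A-sharp.

A-sharp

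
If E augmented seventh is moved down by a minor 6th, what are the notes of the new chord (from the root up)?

G# B# D## F#

E down a minor 6th → G#. New chord: G# augmented seventh.
- root: G#
- major 3rd: B#
- augmented 5th: D##
- minor 7th: F#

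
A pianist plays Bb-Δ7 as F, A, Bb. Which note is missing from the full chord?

Bb-Δ7 = Bb, Db, F, A. The voicing lacks the 3rd (minor 3rd), Db.

Db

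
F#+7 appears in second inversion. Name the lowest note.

F#+7 = F#–A#–C##–E. Second inversion → fifth in the bass = C##.

C##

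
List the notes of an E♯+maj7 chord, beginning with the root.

E♯+maj7 is an augmented major seventh built on E#.
Root: E#
Major 3rd (3rd): G##
Augmented 5th (5th): B##
Major 7th (7th): D##

E#, G##, B##, D##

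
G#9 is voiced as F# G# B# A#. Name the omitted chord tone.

The full G#9 chord is G#, B#, D#, F#, A#.
Comparing with the voicing, the perfect 5th (5th) — D# — is absent.

D#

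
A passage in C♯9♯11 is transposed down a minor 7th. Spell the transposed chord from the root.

A minor 7th down from C♯ is D♯, so the new chord is D♯ dominant ninth sharp eleven.
D♯ — root
F𝄪 — major 3rd
A♯ — perfect 5th
C♯ — minor 7th
E♯ — major 9th
G𝄪 — augmented 11th

D♯, F𝄪, A♯, C♯, E♯, G𝄪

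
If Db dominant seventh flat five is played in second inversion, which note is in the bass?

Db dominant seventh flat five = Db–F–Abb–Cb. Second inversion → fifth in the bass = Abb.

Abb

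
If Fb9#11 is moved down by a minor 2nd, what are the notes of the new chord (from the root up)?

E♭ – G – B♭ – D♭ – F – A

Transposed root: F♭ → E♭ (minor 2nd down). So we spell E♭ dominant ninth sharp eleven:
- root: E♭
- major 3rd: G
- perfect 5th: B♭
- minor 7th: D♭
- major 9th: F
- augmented 11th: A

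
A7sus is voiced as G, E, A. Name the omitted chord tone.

D

A7sus = A, D, E, G. The voicing lacks the 4th (perfect 4th), D.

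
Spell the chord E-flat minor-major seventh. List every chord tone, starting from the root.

E-flat minor-major seventh: minor-major seventh on Eb.
Root: Eb
Minor 3rd (3rd): Gb
Perfect 5th (5th): Bb
Major 7th (7th): D

Eb, Gb, Bb, D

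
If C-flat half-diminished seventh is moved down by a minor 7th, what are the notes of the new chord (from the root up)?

Db – Fb – Abb – Cb

Cb down a minor 7th → Db. New chord: Db half-diminished seventh.
root → Db
3rd (minor 3rd) → Fb
5th (diminished 5th) → Abb
7th (minor 7th) → Cb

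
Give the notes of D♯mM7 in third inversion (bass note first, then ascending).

C##, D#, F#, A#

D♯mM7 = D#–F#–A#–C##; third inversion → seventh (C##) lowest.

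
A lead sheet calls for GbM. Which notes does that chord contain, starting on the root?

Gb, Bb, Db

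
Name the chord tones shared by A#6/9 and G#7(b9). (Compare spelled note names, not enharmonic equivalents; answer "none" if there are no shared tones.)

A#6/9 = A#, C##, E#, F##, B#.
G#7(b9) = G#, B#, D#, F#, A.
Shared: B#.

B#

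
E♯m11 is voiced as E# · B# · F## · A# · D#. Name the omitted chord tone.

The full E♯m11 chord is E#, G#, B#, D#, F##, A#.
Comparing with the voicing, the minor 3rd (3rd) — G# — is absent.

G#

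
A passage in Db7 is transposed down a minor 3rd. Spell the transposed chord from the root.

A minor 3rd down from Db is Bb, so the new chord is Bb dominant seventh.
Root: Bb
Major 3rd (3rd): D
Perfect 5th (5th): F
Minor 7th (7th): Ab

Bb D F Ab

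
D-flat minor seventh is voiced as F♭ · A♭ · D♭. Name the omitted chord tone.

C♭

The full D-flat minor seventh chord is D♭, F♭, A♭, C♭.
Comparing with the voicing, the minor 7th (7th) — C♭ — is absent.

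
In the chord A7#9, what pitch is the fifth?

Root of A7#9 = A. The 5th is a perfect 5th: A up a perfect 5th → E.

E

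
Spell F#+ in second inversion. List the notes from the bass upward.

F#+ = F♯–A♯–C𝄪; second inversion → fifth (C𝄪) lowest.

C𝄪, F♯, A♯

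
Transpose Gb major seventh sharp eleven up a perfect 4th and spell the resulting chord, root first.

Cb  Eb  Gb  Bb  F

A perfect 4th up from Gb is Cb, so the new chord is Cb major seventh sharp eleven.
Cb — root
Eb — major 3rd
Gb — perfect 5th
Bb — major 7th
F — augmented 11th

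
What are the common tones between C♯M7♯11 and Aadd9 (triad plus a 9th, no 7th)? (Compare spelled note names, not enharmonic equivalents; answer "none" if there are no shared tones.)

C♯M7♯11 = C#, E#, G#, B#, F##.
Aadd9 = A, C#, E, B.
Shared: C#.

C#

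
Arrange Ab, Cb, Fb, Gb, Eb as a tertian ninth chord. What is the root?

Arranged so that each adjacent pair is a third by letter name: Fb – Ab – Cb – Eb – Gb.
The bottom of that stack, Fb, is the root (this is Fb major ninth).

Fb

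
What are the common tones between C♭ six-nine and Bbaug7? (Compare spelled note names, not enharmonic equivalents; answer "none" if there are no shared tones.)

C♭ six-nine = Cb, Eb, Gb, Ab, Db.
Bbaug7 = Bb, D, F#, Ab.
Shared: Ab.

Ab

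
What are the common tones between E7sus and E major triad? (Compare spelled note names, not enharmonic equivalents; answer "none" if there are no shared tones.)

E7sus = E, A, B, D.
E major triad = E, G#, B.
Shared: E, B.

E, B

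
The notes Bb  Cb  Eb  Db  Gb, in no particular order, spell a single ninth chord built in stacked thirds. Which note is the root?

Stacking in thirds gives Cb – Eb – Gb – Bb – Db, so Cb is the root — Cb major ninth.

Cb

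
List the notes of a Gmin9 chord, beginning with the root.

Root G, quality minor ninth:
G — root
Bb — minor 3rd
D — perfect 5th
F — minor 7th
A — major 9th

G, Bb, D, F, A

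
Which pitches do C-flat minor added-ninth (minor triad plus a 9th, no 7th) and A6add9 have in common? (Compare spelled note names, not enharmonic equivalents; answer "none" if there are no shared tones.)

none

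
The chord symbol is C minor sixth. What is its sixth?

C minor sixth is built on C; its 6th is a major 6th above the root.
A sixth above C uses the letter A, and the major 6th above C is A.

A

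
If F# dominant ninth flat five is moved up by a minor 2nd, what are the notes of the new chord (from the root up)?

Transposed root: F-sharp → G (minor 2nd up). So we spell G dominant ninth flat five:
G — root
B — major 3rd
D-flat — diminished 5th
F — minor 7th
A — major 9th

G, B, D-flat, F, A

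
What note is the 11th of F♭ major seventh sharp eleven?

Root of F♭ major seventh sharp eleven = F-flat. The 11th is an augmented 11th: F-flat up an augmented 11th → B-flat.

B-flat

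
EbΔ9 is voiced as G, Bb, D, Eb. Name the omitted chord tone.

EbΔ9 = Eb, G, Bb, D, F. The voicing lacks the 9th (major 9th), F.

F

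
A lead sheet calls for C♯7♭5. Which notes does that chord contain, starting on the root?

C#, E#, G, B

C♯7♭5: dominant seventh flat five on C#.
root → C#
3rd (major 3rd) → E#
5th (diminished 5th) → G
7th (minor 7th) → B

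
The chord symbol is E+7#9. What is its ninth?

Root of E+7#9 = E. The 9th is an augmented 9th: E up an augmented 9th → F##.

F##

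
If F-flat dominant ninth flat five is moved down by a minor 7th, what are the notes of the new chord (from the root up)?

Transposed root: F-flat → G-flat (minor 7th down). So we spell G-flat dominant ninth flat five:
G-flat — root
B-flat — major 3rd
D-double-flat — diminished 5th
F-flat — minor 7th
A-flat — major 9th

G-flat  B-flat  D-double-flat  F-flat  A-flat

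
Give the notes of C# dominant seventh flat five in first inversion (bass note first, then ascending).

E♯ G B C♯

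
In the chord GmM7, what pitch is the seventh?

F#

GmM7 is built on G; its 7th is a major 7th above the root.
A seventh above G uses the letter F, and the major 7th above G is F#.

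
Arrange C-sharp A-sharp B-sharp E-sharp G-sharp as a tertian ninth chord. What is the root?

A-sharp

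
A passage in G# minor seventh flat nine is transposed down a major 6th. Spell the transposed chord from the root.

Transposed root: G-sharp → B (major 6th down). So we spell B minor seventh flat nine:
root → B
3rd (minor 3rd) → D
5th (perfect 5th) → F-sharp
7th (minor 7th) → A
9th (minor 9th) → C

B, D, F-sharp, A, C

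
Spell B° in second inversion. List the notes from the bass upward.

In root position, B° is B–D–F.
Second inversion puts the fifth (F) in the bass.

F – B – D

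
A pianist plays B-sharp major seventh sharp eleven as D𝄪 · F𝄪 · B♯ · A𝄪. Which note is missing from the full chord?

E𝄪

B-sharp major seventh sharp eleven = B♯, D𝄪, F𝄪, A𝄪, E𝄪. The voicing lacks the 11th (augmented 11th), E𝄪.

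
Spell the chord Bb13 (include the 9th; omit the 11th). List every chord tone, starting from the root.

Bb, D, F, Ab, C, G

Bb13: dominant thirteenth on Bb.
root → Bb
3rd (major 3rd) → D
5th (perfect 5th) → F
7th (minor 7th) → Ab
9th (major 9th) → C
13th (major 13th) → G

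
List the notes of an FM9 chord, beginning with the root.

F  A  C  E  G

FM9: major ninth on F.
Root: F
Major 3rd (3rd): A
Perfect 5th (5th): C
Major 7th (7th): E
Major 9th (9th): G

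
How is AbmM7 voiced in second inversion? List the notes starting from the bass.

AbmM7 = Ab–Cb–Eb–G; second inversion → fifth (Eb) lowest.

Eb G Ab Cb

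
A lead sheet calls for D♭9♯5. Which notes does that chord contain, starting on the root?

Root D♭, quality dominant ninth sharp five:
- root: D♭
- major 3rd: F
- augmented 5th: A
- minor 7th: C♭
- major 9th: E♭

D♭  F  A  C♭  E♭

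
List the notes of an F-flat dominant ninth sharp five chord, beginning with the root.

Fb, Ab, C, Ebb, Gb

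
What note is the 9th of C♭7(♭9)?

D𝄫

Root of C♭7(♭9) = C♭. The 9th is a minor 9th: C♭ up a minor 9th → D𝄫.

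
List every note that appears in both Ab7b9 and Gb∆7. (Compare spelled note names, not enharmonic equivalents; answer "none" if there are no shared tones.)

Gb

Ab7b9 = Ab, C, Eb, Gb, Bbb.
Gb∆7 = Gb, Bb, Db, F.
Shared: Gb.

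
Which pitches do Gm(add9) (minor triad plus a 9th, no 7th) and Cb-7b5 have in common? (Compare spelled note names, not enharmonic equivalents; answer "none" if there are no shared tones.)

Gm(add9): G Bb D A
Cb-7b5: Cb Ebb Gbb Bbb
Common to both → none.

none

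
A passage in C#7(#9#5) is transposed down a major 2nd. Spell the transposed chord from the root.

A major 2nd down from C# is B, so the new chord is B dominant seventh sharp nine sharp five.
root → B
3rd (major 3rd) → D#
5th (augmented 5th) → F##
7th (minor 7th) → A
9th (augmented 9th) → C##

B D# F## A C##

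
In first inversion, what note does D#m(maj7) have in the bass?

F♯

D#m(maj7) in root position is D♯–F♯–A♯–C𝄪.
First inversion places the third in the bass, which is F♯.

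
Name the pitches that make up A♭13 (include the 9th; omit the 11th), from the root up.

Ab, C, Eb, Gb, Bb, F

A♭13: dominant thirteenth on Ab.
Root: Ab
Major 3rd (3rd): C
Perfect 5th (5th): Eb
Minor 7th (7th): Gb
Major 9th (9th): Bb
Major 13th (13th): F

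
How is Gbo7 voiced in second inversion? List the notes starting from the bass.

D𝄫 – F𝄫 – G♭ – B𝄫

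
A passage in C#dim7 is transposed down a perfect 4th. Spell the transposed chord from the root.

Transposed root: C# → G# (perfect 4th down). So we spell G# diminished seventh:
Root: G#
Minor 3rd (3rd): B
Diminished 5th (5th): D
Diminished 7th (7th): F

G# B D F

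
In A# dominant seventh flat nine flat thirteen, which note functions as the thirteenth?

F♯

A# dominant seventh flat nine flat thirteen is built on A♯; its 13th is a minor 13th above the root.
A sixth above A uses the letter F, and the minor 13th above A♯ is F♯.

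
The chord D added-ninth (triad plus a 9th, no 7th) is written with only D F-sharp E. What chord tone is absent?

A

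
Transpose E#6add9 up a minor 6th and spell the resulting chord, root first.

C♯ E♯ G♯ A♯ D♯

A minor 6th up from E♯ is C♯, so the new chord is C♯ six-nine.
- root: C♯
- major 3rd: E♯
- perfect 5th: G♯
- major 6th: A♯
- major 9th: D♯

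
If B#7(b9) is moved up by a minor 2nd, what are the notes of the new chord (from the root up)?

C# – E# – G# – B – D

Transposed root: B# → C# (minor 2nd up). So we spell C# dominant seventh flat nine:
Root: C#
Major 3rd (3rd): E#
Perfect 5th (5th): G#
Minor 7th (7th): B
Minor 9th (9th): D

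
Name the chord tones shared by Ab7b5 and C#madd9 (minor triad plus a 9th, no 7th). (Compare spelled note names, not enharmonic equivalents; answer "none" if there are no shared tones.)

Ab7b5 = Ab, C, Ebb, Gb.
C#madd9 = C#, E, G#, D#.
Shared: none.

none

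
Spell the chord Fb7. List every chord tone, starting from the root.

F♭ A♭ C♭ E𝄫

Fb7 is a dominant seventh built on F♭.
F♭ — root
A♭ — major 3rd
C♭ — perfect 5th
E𝄫 — minor 7th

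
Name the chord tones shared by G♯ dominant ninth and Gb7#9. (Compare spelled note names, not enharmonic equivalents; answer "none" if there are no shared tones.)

none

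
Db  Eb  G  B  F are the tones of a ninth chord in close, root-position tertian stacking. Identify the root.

Eb

Stacking in thirds gives Eb – G – B – Db – F, so Eb is the root — Eb dominant ninth sharp five.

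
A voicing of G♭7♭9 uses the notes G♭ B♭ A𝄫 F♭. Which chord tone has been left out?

D♭

The full G♭7♭9 chord is G♭, B♭, D♭, F♭, A𝄫.
Comparing with the voicing, the perfect 5th (5th) — D♭ — is absent.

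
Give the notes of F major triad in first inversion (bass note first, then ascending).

A  C  F

F major triad = F–A–C; first inversion → third (A) lowest.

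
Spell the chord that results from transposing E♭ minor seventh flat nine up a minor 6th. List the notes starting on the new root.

Cb, Ebb, Gb, Bbb, Dbb

A minor 6th up from Eb is Cb, so the new chord is Cb minor seventh flat nine.
root → Cb
3rd (minor 3rd) → Ebb
5th (perfect 5th) → Gb
7th (minor 7th) → Bbb
9th (minor 9th) → Dbb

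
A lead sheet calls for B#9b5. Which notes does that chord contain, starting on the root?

B#9b5 is a dominant ninth flat five built on B♯.
Root: B♯
Major 3rd (3rd): D𝄪
Diminished 5th (5th): F♯
Minor 7th (7th): A♯
Major 9th (9th): C𝄪

B♯ – D𝄪 – F♯ – A♯ – C𝄪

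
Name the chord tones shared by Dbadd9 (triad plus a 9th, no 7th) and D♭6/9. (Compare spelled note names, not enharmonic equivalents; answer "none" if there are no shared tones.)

Db, F, Ab, Eb

Dbadd9: Db F Ab Eb
D♭6/9: Db F Ab Bb Eb
Common to both → Db, F, Ab, Eb.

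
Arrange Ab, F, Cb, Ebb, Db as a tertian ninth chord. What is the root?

Stacking in thirds gives Db – F – Ab – Cb – Ebb, so Db is the root — Db dominant seventh flat nine.

Db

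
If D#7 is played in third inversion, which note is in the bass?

D#7 = D#–F##–A#–C#. Third inversion → seventh in the bass = C#.

C#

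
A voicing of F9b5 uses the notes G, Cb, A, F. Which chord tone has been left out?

The full F9b5 chord is F, A, Cb, Eb, G.
Comparing with the voicing, the minor 7th (7th) — Eb — is absent.

Eb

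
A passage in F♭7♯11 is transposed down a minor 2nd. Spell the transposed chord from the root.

Fb down a minor 2nd → Eb. New chord: Eb dominant seventh sharp eleven.
root → Eb
3rd (major 3rd) → G
5th (perfect 5th) → Bb
7th (minor 7th) → Db
11th (augmented 11th) → A

Eb G Bb Db A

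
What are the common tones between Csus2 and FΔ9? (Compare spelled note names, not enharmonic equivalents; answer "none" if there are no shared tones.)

Csus2: C D G
FΔ9: F A C E G
Common to both → C, G.

C – G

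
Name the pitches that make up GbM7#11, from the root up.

Gb, Bb, Db, F, C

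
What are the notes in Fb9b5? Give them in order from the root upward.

Fb9b5: dominant ninth flat five on Fb.
Fb — root
Ab — major 3rd
Cbb — diminished 5th
Ebb — minor 7th
Gb — major 9th

Fb, Ab, Cbb, Ebb, Gb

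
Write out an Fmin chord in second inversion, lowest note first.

C, F, A♭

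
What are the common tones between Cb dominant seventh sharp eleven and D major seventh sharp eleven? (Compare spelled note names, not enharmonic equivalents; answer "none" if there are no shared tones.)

none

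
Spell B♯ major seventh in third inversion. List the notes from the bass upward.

B♯ major seventh = B-sharp–D-double-sharp–F-double-sharp–A-double-sharp; third inversion → seventh (A-double-sharp) lowest.

A-double-sharp B-sharp D-double-sharp F-double-sharp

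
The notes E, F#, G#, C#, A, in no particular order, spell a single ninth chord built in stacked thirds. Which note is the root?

F#

Arranged so that each adjacent pair is a third by letter name: F# – A – C# – E – G#.
The bottom of that stack, F#, is the root (this is F# minor ninth).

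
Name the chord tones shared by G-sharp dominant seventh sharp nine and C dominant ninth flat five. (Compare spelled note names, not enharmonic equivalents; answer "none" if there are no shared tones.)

G-sharp dominant seventh sharp nine = G#, B#, D#, F#, A##.
C dominant ninth flat five = C, E, Gb, Bb, D.
Shared: none.

none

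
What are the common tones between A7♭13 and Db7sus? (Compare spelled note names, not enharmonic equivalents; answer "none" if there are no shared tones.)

none

A7♭13: A C♯ E G F
Db7sus: D♭ G♭ A♭ C♭
Common to both → none.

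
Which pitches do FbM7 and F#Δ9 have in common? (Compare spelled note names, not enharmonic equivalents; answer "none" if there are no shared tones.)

FbM7 = F♭, A♭, C♭, E♭.
F#Δ9 = F♯, A♯, C♯, E♯, G♯.
Shared: none.

none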